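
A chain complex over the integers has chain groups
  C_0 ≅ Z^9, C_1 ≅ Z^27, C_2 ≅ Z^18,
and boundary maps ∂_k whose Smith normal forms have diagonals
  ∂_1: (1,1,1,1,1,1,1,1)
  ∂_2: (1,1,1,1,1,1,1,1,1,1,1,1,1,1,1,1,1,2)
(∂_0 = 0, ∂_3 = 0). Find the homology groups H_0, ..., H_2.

H_0: b_0 = 9 − 0 − 8 = 1; torsion from ∂_1 factors > 1: none. So H_0 = Z.
H_1: b_1 = 27 − 8 − 18 = 1; torsion from ∂_2 factors > 1: [2]. So H_1 = Z ⊕ Z/2.
H_2: b_2 = 18 − 18 − 0 = 0; torsion from ∂_3 factors > 1: none. So H_2 = 0.

H_0 = Z,  H_1 = Z ⊕ Z/2,  H_2 = 0.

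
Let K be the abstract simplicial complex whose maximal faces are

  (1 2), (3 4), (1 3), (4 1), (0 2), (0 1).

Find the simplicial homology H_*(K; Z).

K has 5 vertices, 6 edges.
rank ∂_0 = 0, rank ∂_1 = 4 ⇒ b_0 = 5 − 0 − 4 = 1; all invariant factors of ∂_1 are 1 so no torsion. So H_0 ≅ Z.
rank ∂_1 = 4, rank ∂_2 = 0 ⇒ b_1 = 6 − 4 − 0 = 2. So H_1 ≅ Z^2.

H_0 ≅ Z,  H_1 ≅ Z^2.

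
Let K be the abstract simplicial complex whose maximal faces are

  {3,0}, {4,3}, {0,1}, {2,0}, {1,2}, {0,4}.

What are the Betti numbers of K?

Fix the vertex order 0 < 1 < 2 < 3 < 4 and write every simplex with vertices in increasing order. Then dim K = 1 and the simplices of K are:

  0-simplices (5): [0], [1], [2], [3], [4]
  1-simplices (6): [0,1], [0,2], [0,3], [0,4], [1,2], [3,4]

so the chain groups are C_0 ≅ Z^5, C_1 ≅ Z^6.

The boundary map ∂_1: C_1 → C_0 maps an edge to its endpoints' difference, ∂[p,q] = q − p.
The 5×6 boundary matrix has rank 4 and Smith normal form diag(1,1,1,1).

Computing H_k = (kernel of ∂_k) / (image of ∂_{k+1}):

  H_0: rank C_0 − rank ∂_1 = 5 − 4 = 1, and the invariant factors of ∂_1 are all 1, so H_0 ≅ Z.
  H_1: rank ker ∂_1 − rank ∂_2 = (6 − 4) − 0 = 2, and there is no ∂_2, so H_1 ≅ Z^2.

As a check, the Euler characteristic is 5 − 6 = -1, which agrees with 1 − 2 = -1.

Hence the Betti numbers are b_0 = 1, b_1 = 2.

b_0 = 1, b_1 = 2.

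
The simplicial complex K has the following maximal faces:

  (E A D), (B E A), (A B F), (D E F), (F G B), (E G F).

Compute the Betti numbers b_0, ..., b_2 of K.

We work with the vertex ordering A < B < D < E < F < G. The simplices of K, each written with vertices in increasing order, are:

  0-simplices (6): A, B, D, E, F, G
  1-simplices (12): AB, AD, AE, AF, BE, BF, BG, DE, DF, EF, EG, FG
  2-simplices (6): ABE, ABF, ADE, BFG, DEF, EFG

so the chain groups are C_0 ≅ Z^6, C_1 ≅ Z^12, C_2 ≅ Z^6.

Boundary ∂_1: C_1 → C_0 sends each edge [p,q] (with p < q) to q − p.
This gives a 6×12 integer matrix of rank 5; reducing to Smith normal form yields diagonal entries (1,1,1,1,1).

The boundary map ∂_2: C_2 → C_1 acts by ∂[p,q,r] = [q,r] − [p,r] + [p,q]. For instance
  ∂DEF = EF − DF + DE,
  ∂ABF = BF − AF + AB.
The resulting 12×6 matrix has rank 6, and its Smith normal form has invariant factors (1,1,1,1,1,1).

Reading off H_k = ker ∂_k / im ∂_{k+1}:

  H_0: rank C_0 − rank ∂_1 = 6 − 5 = 1, and the invariant factors of ∂_1 are all 1, so H_0 = Z.
  H_1: rank ker ∂_1 − rank ∂_2 = (12 − 5) − 6 = 1, and the invariant factors of ∂_2 are all 1, so H_1 = Z.
  H_2: rank ker ∂_2 − rank ∂_3 = (6 − 6) − 0 = 0, and there is no ∂_3, so H_2 = 0.

Hence the Betti numbers are b_0 = 1, b_1 = 1, b_2 = 0.

b_0 = 1, b_1 = 1, b_2 = 0.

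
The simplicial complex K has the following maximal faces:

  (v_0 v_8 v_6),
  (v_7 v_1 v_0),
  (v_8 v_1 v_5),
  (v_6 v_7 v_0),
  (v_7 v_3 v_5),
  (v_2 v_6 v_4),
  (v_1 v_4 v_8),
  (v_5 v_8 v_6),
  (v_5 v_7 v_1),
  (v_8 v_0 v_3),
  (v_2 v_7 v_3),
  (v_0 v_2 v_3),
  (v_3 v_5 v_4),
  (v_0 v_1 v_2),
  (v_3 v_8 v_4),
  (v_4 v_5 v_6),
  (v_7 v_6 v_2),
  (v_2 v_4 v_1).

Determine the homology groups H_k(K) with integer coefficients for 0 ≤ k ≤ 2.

Order the vertices as v_0 < v_1 < v_2 < v_3 < v_4 < v_5 < v_6 < v_7 < v_8. Listing each simplex with vertices in this order, K has dimension 2 with simplices:

  0-simplices (9): [v_0], [v_1], [v_2], [v_3], [v_4], [v_5], [v_6], [v_7], [v_8]
  1-simplices (27): (27 of them)
  2-simplices (18): (18 of them)

so the chain groups are C_0 ≅ Z^9, C_1 ≅ Z^27, C_2 ≅ Z^18.

∂_1: C_1 → C_0 sends each edge [p,q] (with p < q) to q − p. For instance
  ∂[v_0,v_8] = [v_8] − [v_0].
As a 9×27 matrix over Z this has rank 8, with invariant factors (1,1,1,1,1,1,1,1).

∂_2: C_2 → C_1 acts by ∂[p,q,r] = [q,r] − [p,r] + [p,q]. For instance
  ∂[v_4,v_5,v_6] = [v_5,v_6] − [v_4,v_6] + [v_4,v_5],
  ∂[v_2,v_6,v_7] = [v_6,v_7] − [v_2,v_7] + [v_2,v_6].
This gives a 27×18 integer matrix of rank 18; reducing to Smith normal form yields diagonal entries (1,1,1,1,1,1,1,1,1,1,1,1,1,1,1,1,1,2).

From H_k ≅ ker(∂_k) / im(∂_{k+1}) we obtain:

  H_0: rank C_0 − rank ∂_1 = 9 − 8 = 1, and the invariant factors of ∂_1 are all 1, so H_0 ≅ Z.
  H_1: rank ker ∂_1 − rank ∂_2 = (27 − 8) − 18 = 1, and ∂_2 has invariant factor 2 > 1, so H_1 ≅ Z ⊕ Z/2.
  H_2: rank ker ∂_2 − rank ∂_3 = (18 − 18) − 0 = 0, and there is no ∂_3, so H_2 ≅ 0.

H_0 ≅ Z,  H_1 ≅ Z ⊕ Z/2,  H_2 = 0.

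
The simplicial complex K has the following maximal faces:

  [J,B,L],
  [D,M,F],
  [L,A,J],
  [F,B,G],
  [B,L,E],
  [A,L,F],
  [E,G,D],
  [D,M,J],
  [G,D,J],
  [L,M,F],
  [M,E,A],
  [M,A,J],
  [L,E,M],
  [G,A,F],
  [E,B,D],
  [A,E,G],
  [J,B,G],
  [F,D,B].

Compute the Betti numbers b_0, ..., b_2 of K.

b_0 = 1, b_1 = 1, b_2 = 0.

Take the total order A < B < D < E < F < G < J < L < M on the vertex set. Then K (dimension 2) consists of the simplices:

  0-simplices (9): A, B, D, E, F, G, J, L, M
  1-simplices (27): AE, AF, AG, AJ, AL, AM, BD, BE, BF, BG, BJ, BL, DE, DF, DG, DJ, DM, EG, EL, EM, FG, FL, FM, GJ, JL, JM, LM
  2-simplices (18): AEG, AEM, AFG, AFL, AJL, AJM, BDE, BDF, BEL, BFG, BGJ, BJL, DEG, DFM, DGJ, DJM, ELM, FLM

so the chain groups are C_0 ≅ Z^9, C_1 ≅ Z^27, C_2 ≅ Z^18.

The boundary map ∂_1: C_1 → C_0 sends each edge [p,q] (with p < q) to q − p. For instance
  ∂DJ = J − D.
As a 9×27 matrix over Z this has rank 8, with invariant factors (1,1,1,1,1,1,1,1).

The boundary map ∂_2: C_2 → C_1 sends each 2-simplex [p,q,r] to [q,r] − [p,r] + [p,q]. For instance
  ∂BGJ = GJ − BJ + BG,
  ∂BDE = DE − BE + BD.
The resulting 27×18 matrix has rank 18, and its Smith normal form has invariant factors (1,1,1,1,1,1,1,1,1,1,1,1,1,1,1,1,1,2).

Reading off H_k = ker ∂_k / im ∂_{k+1}:

  H_0: rank C_0 − rank ∂_1 = 9 − 8 = 1, and the invariant factors of ∂_1 are all 1, so H_0 = Z.
  H_1: rank ker ∂_1 − rank ∂_2 = (27 − 8) − 18 = 1, and ∂_2 has invariant factor 2 > 1, so H_1 = Z ⊕ Z/2.
  H_2: rank ker ∂_2 − rank ∂_3 = (18 − 18) − 0 = 0, and there is no ∂_3, so H_2 = 0.

As a check, the Euler characteristic is 9 − 27 + 18 = 0, which agrees with 1 − 1 + 0 = 0.

Hence the Betti numbers are b_0 = 1, b_1 = 1, b_2 = 0.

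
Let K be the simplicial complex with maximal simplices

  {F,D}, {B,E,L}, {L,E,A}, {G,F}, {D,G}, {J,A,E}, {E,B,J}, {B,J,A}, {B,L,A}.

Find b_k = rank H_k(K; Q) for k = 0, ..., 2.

b_0 = 2, b_1 = 1, b_2 = 1.

Order the vertices as A < B < D < E < F < G < J < L. Listing each simplex with vertices in this order, K has dimension 2 with simplices:

  0-simplices (8): A, B, D, E, F, G, J, L
  1-simplices (12): AB, AE, AJ, AL, BE, BJ, BL, DF, DG, EJ, EL, FG
  2-simplices (6): ABJ, ABL, AEJ, AEL, BEJ, BEL

so the chain groups are C_0 ≅ Z^8, C_1 ≅ Z^12, C_2 ≅ Z^6.

∂_1: C_1 → C_0 is given by ∂[p,q] = [q] − [p]. For instance
  ∂DF = F − D.
The 8×12 boundary matrix has rank 6 and Smith normal form diag(1,1,1,1,1,1).

The boundary map ∂_2: C_2 → C_1 sends each 2-simplex [p,q,r] to [q,r] − [p,r] + [p,q]. For instance
  ∂ABL = BL − AL + AB,
  ∂ABJ = BJ − AJ + AB.
The 12×6 boundary matrix has rank 5 and Smith normal form diag(1,1,1,1,1).

Now H_k = ker ∂_k / im ∂_{k+1}, so:

  H_0: rank C_0 − rank ∂_1 = 8 − 6 = 2, and the invariant factors of ∂_1 are all 1, so H_0 = Z^2.
  H_1: rank ker ∂_1 − rank ∂_2 = (12 − 6) − 5 = 1, and the invariant factors of ∂_2 are all 1, so H_1 = Z.
  H_2: rank ker ∂_2 − rank ∂_3 = (6 − 5) − 0 = 1, and there is no ∂_3, so H_2 = Z.

As a check, the Euler characteristic is 8 − 12 + 6 = 2, which agrees with 2 − 1 + 1 = 2.

Hence the Betti numbers are b_0 = 2, b_1 = 1, b_2 = 1.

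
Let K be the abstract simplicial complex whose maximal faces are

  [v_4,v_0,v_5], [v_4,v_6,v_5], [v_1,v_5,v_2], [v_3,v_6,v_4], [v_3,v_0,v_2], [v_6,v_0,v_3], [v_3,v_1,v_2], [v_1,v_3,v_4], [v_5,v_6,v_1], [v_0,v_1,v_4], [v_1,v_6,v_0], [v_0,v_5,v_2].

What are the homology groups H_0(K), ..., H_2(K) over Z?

H_0 ≅ Z,  H_1 ≅ Z/2,  H_2 = 0.

K has 7 vertices, 18 edges, 12 triangles.
rank ∂_0 = 0, rank ∂_1 = 6 ⇒ b_0 = 7 − 0 − 6 = 1; all invariant factors of ∂_1 are 1 so no torsion. So H_0 = Z.
rank ∂_1 = 6, rank ∂_2 = 12 ⇒ b_1 = 18 − 6 − 12 = 0; ∂_2 has invariant factor(s) [2] giving torsion. So H_1 = Z/2.
rank ∂_2 = 12, rank ∂_3 = 0 ⇒ b_2 = 12 − 12 − 0 = 0. So H_2 = 0.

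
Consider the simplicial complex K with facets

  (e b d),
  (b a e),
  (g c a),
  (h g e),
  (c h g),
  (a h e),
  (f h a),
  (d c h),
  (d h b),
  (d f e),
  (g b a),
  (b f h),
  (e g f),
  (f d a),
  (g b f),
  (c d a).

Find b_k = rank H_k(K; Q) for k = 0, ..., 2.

b_0 = 1, b_1 = 2, b_2 = 1.

Take the total order a < b < c < d < e < f < g < h on the vertex set. Then K (dimension 2) consists of the simplices:

  0-simplices (8): a, b, c, d, e, f, g, h
  1-simplices (24): ab, ac, ad, ae, af, ag, ah, bd, be, bf, bg, bh, cd, cg, ch, de, df, dh, ef, eg, eh, fg, fh, gh
  2-simplices (16): abe, abg, acd, acg, adf, aeh, afh, bde, bdh, bfg, bfh, cdh, cgh, def, efg, egh

so the chain groups are C_0 ≅ Z^8, C_1 ≅ Z^24, C_2 ≅ Z^16.

Boundary ∂_1: C_1 → C_0 maps an edge to its endpoints' difference, ∂[p,q] = q − p. For instance
  ∂af = f − a.
The resulting 8×24 matrix has rank 7, and its Smith normal form has invariant factors (1,1,1,1,1,1,1).

Boundary ∂_2: C_2 → C_1 maps a triangle to the signed sum of its edges. For instance
  ∂afh = fh − ah + af,
  ∂abg = bg − ag + ab.
The resulting 24×16 matrix has rank 15, and its Smith normal form has invariant factors (1,1,1,1,1,1,1,1,1,1,1,1,1,1,1).

Computing H_k = (kernel of ∂_k) / (image of ∂_{k+1}):

  H_0: rank C_0 − rank ∂_1 = 8 − 7 = 1, and the invariant factors of ∂_1 are all 1, so H_0 = Z.
  H_1: rank ker ∂_1 − rank ∂_2 = (24 − 7) − 15 = 2, and the invariant factors of ∂_2 are all 1, so H_1 = Z^2.
  H_2: rank ker ∂_2 − rank ∂_3 = (16 − 15) − 0 = 1, and there is no ∂_3, so H_2 = Z.

As a check, the Euler characteristic is 8 − 24 + 16 = 0, which agrees with 1 − 2 + 1 = 0.
(K is a triangulation of the torus T^2.)

Hence the Betti numbers are b_0 = 1, b_1 = 2, b_2 = 1.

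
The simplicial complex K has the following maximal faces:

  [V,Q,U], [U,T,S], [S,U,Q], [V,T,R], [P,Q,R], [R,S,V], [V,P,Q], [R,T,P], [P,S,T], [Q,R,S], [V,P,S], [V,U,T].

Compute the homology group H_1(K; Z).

Take the total order P < Q < R < S < T < U < V on the vertex set. Then K (dimension 2) consists of the simplices:

  0-simplices (7): P, Q, R, S, T, U, V
  1-simplices (18): PQ, PR, PS, PT, PV, QR, QS, QU, QV, RS, RT, RV, ST, SU, SV, TU, TV, UV
  2-simplices (12): PQR, PQV, PRT, PST, PSV, QRS, QSU, QUV, RSV, RTV, STU, TUV

so the chain groups are C_0 ≅ Z^7, C_1 ≅ Z^18, C_2 ≅ Z^12.

The boundary map ∂_1: C_1 → C_0 is given by ∂[p,q] = [q] − [p]. For instance
  ∂PR = R − P.
The 7×18 boundary matrix has rank 6 and Smith normal form diag(1,1,1,1,1,1).

The boundary map ∂_2: C_2 → C_1 acts by ∂[p,q,r] = [q,r] − [p,r] + [p,q]. For instance
  ∂PST = ST − PT + PS,
  ∂RSV = SV − RV + RS.
This gives a 18×12 integer matrix of rank 12; reducing to Smith normal form yields diagonal entries (1,1,1,1,1,1,1,1,1,1,1,2).

Computing H_k = (kernel of ∂_k) / (image of ∂_{k+1}):

  H_1: rank ker ∂_1 − rank ∂_2 = (18 − 6) − 12 = 0, and ∂_2 has invariant factor 2 > 1, so H_1 = Z/2Z.

H_1 ≅ Z/2Z.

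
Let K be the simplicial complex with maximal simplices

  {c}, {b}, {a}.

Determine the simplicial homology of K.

K has 3 vertices.
rank ∂_0 = 0, rank ∂_1 = 0 ⇒ b_0 = 3 − 0 − 0 = 3. So H_0 ≅ Z^3.

H_0 = Z^3.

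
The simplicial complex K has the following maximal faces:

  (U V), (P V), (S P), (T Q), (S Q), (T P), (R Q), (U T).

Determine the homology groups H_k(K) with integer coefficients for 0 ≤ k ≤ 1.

Fix the vertex order P < Q < R < S < T < U < V and write every simplex with vertices in increasing order. Then dim K = 1 and the simplices of K are:

  0-simplices (7): P, Q, R, S, T, U, V
  1-simplices (8): PS, PT, PV, QR, QS, QT, TU, UV

Hence C_0 ≅ Z^7, C_1 ≅ Z^8.

Boundary ∂_1: C_1 → C_0 is given by ∂[p,q] = [q] − [p].
The 7×8 boundary matrix has rank 6 and Smith normal form diag(1,1,1,1,1,1).

From H_k ≅ ker(∂_k) / im(∂_{k+1}) we obtain:

  H_0: rank C_0 − rank ∂_1 = 7 − 6 = 1, and the invariant factors of ∂_1 are all 1, so H_0 ≅ Z.
  H_1: rank ker ∂_1 − rank ∂_2 = (8 − 6) − 0 = 2, and there is no ∂_2, so H_1 ≅ Z^2.

H_0 = Z,  H_1 = Z^2.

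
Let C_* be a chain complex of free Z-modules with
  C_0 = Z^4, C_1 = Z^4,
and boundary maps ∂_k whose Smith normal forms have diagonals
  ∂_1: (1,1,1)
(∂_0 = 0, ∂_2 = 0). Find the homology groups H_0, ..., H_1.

H_0: b_0 = 4 − 0 − 3 = 1; torsion from ∂_1 factors > 1: none. So H_0 ≅ Z.
H_1: b_1 = 4 − 3 − 0 = 1; torsion from ∂_2 factors > 1: none. So H_1 ≅ Z.

H_0 ≅ Z,  H_1 ≅ Z.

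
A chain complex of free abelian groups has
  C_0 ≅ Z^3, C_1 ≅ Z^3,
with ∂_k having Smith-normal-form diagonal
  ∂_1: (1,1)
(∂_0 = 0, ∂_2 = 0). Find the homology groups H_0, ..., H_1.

H_0: b_0 = 3 − 0 − 2 = 1; torsion from ∂_1 factors > 1: none. So H_0 = Z.
H_1: b_1 = 3 − 2 − 0 = 1; torsion from ∂_2 factors > 1: none. So H_1 = Z.

H_0 = Z,  H_1 = Z.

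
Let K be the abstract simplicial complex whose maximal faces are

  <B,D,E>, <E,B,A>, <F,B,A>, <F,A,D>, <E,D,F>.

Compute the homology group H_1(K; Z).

H_1 = Z.

Take the total order A < B < D < E < F on the vertex set. Then K (dimension 2) consists of the simplices:

  0-simplices (5): A, B, D, E, F
  1-simplices (10): AB, AD, AE, AF, BD, BE, BF, DE, DF, EF
  2-simplices (5): ABE, ABF, ADF, BDE, DEF

giving chain groups C_0 ≅ Z^5, C_1 ≅ Z^10, C_2 ≅ Z^5.

Boundary ∂_1: C_1 → C_0 is given by ∂[p,q] = [q] − [p]. For instance
  ∂AF = F − A.
This gives a 5×10 integer matrix of rank 4; reducing to Smith normal form yields diagonal entries (1,1,1,1).

Boundary ∂_2: C_2 → C_1 sends each 2-simplex [p,q,r] to [q,r] − [p,r] + [p,q]. For instance
  ∂ABF = BF − AF + AB,
  ∂ADF = DF − AF + AD.
As a 10×5 matrix over Z this has rank 5, with invariant factors (1,1,1,1,1).

Computing H_k = (kernel of ∂_k) / (image of ∂_{k+1}):

  H_1: rank ker ∂_1 − rank ∂_2 = (10 − 4) − 5 = 1, and the invariant factors of ∂_2 are all 1, so H_1 ≅ Z.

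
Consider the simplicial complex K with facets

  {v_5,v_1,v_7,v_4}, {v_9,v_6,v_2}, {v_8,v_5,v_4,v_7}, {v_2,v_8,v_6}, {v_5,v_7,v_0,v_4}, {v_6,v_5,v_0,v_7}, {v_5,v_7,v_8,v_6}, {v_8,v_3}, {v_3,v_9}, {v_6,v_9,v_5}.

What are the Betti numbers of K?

b_0 = 1, b_1 = 1, b_2 = 0, b_3 = 0.

Fix the vertex order v_0 < v_1 < v_2 < v_3 < v_4 < v_5 < v_6 < v_7 < v_8 < v_9 and write every simplex with vertices in increasing order. Then dim K = 3 and the simplices of K are:

  0-simplices (10): [v_0], [v_1], [v_2], [v_3], [v_4], [v_5], [v_6], [v_7], [v_8], [v_9]
  1-simplices (23): (23 of them)
  2-simplices (18): (18 of them)
  3-simplices (5): [v_0,v_4,v_5,v_7], [v_0,v_5,v_6,v_7], [v_1,v_4,v_5,v_7], [v_4,v_5,v_7,v_8], [v_5,v_6,v_7,v_8]

Hence C_0 ≅ Z^10, C_1 ≅ Z^23, C_2 ≅ Z^18, C_3 ≅ Z^5.

Boundary ∂_1: C_1 → C_0 sends each edge [p,q] (with p < q) to q − p. For instance
  ∂[v_4,v_5] = [v_5] − [v_4].
As a 10×23 matrix over Z this has rank 9, with invariant factors (1,1,1,1,1,1,1,1,1).

Boundary ∂_2: C_2 → C_1 acts by ∂[p,q,r] = [q,r] − [p,r] + [p,q]. For instance
  ∂[v_5,v_6,v_9] = [v_6,v_9] − [v_5,v_9] + [v_5,v_6],
  ∂[v_1,v_4,v_7] = [v_4,v_7] − [v_1,v_7] + [v_1,v_4].
The resulting 23×18 matrix has rank 13, and its Smith normal form has invariant factors (1,1,1,1,1,1,1,1,1,1,1,1,1).

The boundary map ∂_3: C_3 → C_2 sends each 3-simplex σ to the alternating sum Σ_i (−1)^i (σ with its i-th vertex removed). For instance
  ∂[v_0,v_5,v_6,v_7] = [v_5,v_6,v_7] − [v_0,v_6,v_7] + [v_0,v_5,v_7] − [v_0,v_5,v_6],
  ∂[v_4,v_5,v_7,v_8] = [v_5,v_7,v_8] − [v_4,v_7,v_8] + [v_4,v_5,v_8] − [v_4,v_5,v_7].
The resulting 18×5 matrix has rank 5, and its Smith normal form has invariant factors (1,1,1,1,1).

Computing H_k = (kernel of ∂_k) / (image of ∂_{k+1}):

  H_0: rank C_0 − rank ∂_1 = 10 − 9 = 1, and the invariant factors of ∂_1 are all 1, so H_0 = Z.
  H_1: rank ker ∂_1 − rank ∂_2 = (23 − 9) − 13 = 1, and the invariant factors of ∂_2 are all 1, so H_1 = Z.
  H_2: rank ker ∂_2 − rank ∂_3 = (18 − 13) − 5 = 0, and the invariant factors of ∂_3 are all 1, so H_2 = 0.
  H_3: rank ker ∂_3 − rank ∂_4 = (5 − 5) − 0 = 0, and there is no ∂_4, so H_3 = 0.

Hence the Betti numbers are b_0 = 1, b_1 = 1, b_2 = 0, b_3 = 0.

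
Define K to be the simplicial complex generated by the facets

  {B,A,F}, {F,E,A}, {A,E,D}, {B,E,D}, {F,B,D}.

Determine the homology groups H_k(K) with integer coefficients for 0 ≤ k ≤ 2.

K has 5 vertices, 10 edges, 5 triangles.
rank ∂_0 = 0, rank ∂_1 = 4 ⇒ b_0 = 5 − 0 − 4 = 1; all invariant factors of ∂_1 are 1 so no torsion. So H_0 = Z.
rank ∂_1 = 4, rank ∂_2 = 5 ⇒ b_1 = 10 − 4 − 5 = 1; all invariant factors of ∂_2 are 1 so no torsion. So H_1 = Z.
rank ∂_2 = 5, rank ∂_3 = 0 ⇒ b_2 = 5 − 5 − 0 = 0. So H_2 = 0.

H_0 = Z,  H_1 = Z,  H_2 = 0.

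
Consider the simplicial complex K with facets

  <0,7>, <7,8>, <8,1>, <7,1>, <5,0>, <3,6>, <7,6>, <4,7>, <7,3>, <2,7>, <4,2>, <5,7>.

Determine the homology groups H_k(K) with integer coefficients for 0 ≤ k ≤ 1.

H_0 = Z,  H_1 = Z^4.

Take the total order 0 < 1 < 2 < 3 < 4 < 5 < 6 < 7 < 8 on the vertex set. Then K (dimension 1) consists of the simplices:

  0-simplices (9): [0], [1], [2], [3], [4], [5], [6], [7], [8]
  1-simplices (12): [0,5], [0,7], [1,7], [1,8], [2,4], [2,7], [3,6], [3,7], [4,7], [5,7], [6,7], [7,8]

so the chain groups are C_0 ≅ Z^9, C_1 ≅ Z^12.

∂_1: C_1 → C_0 sends each edge [p,q] (with p < q) to q − p.
The resulting 9×12 matrix has rank 8, and its Smith normal form has invariant factors (1,1,1,1,1,1,1,1).

Now H_k = ker ∂_k / im ∂_{k+1}, so:

  H_0: rank C_0 − rank ∂_1 = 9 − 8 = 1, and the invariant factors of ∂_1 are all 1, so H_0 ≅ Z.
  H_1: rank ker ∂_1 − rank ∂_2 = (12 − 8) − 0 = 4, and there is no ∂_2, so H_1 ≅ Z^4.

As a check, the Euler characteristic is 9 − 12 = -3, which agrees with 1 − 4 = -3.
(K is a triangulation of a wedge of 4 circles.)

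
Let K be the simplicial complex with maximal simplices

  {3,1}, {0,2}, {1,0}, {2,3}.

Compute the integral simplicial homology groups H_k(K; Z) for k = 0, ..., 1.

H_0 = Z,  H_1 = Z.

We work with the vertex ordering 0 < 1 < 2 < 3. The simplices of K, each written with vertices in increasing order, are:

  0-simplices (4): [0], [1], [2], [3]
  1-simplices (4): [0,1], [0,2], [1,3], [2,3]

giving chain groups C_0 ≅ Z^4, C_1 ≅ Z^4.

The boundary map ∂_1: C_1 → C_0 is given by ∂[p,q] = [q] − [p]. For instance
  ∂[1,3] = [3] − [1].
The 4×4 boundary matrix has rank 3 and Smith normal form diag(1,1,1).

Computing H_k = (kernel of ∂_k) / (image of ∂_{k+1}):

  H_0: rank C_0 − rank ∂_1 = 4 − 3 = 1, and the invariant factors of ∂_1 are all 1, so H_0 = Z.
  H_1: rank ker ∂_1 − rank ∂_2 = (4 − 3) − 0 = 1, and there is no ∂_2, so H_1 = Z.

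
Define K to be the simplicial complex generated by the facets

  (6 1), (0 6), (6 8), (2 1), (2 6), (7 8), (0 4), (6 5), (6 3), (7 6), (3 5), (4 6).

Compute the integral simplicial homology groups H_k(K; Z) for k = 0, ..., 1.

H_0 ≅ Z,  H_1 ≅ Z^4.

Take the total order 0 < 1 < 2 < 3 < 4 < 5 < 6 < 7 < 8 on the vertex set. Then K (dimension 1) consists of the simplices:

  0-simplices (9): [0], [1], [2], [3], [4], [5], [6], [7], [8]
  1-simplices (12): [0,4], [0,6], [1,2], [1,6], [2,6], [3,5], [3,6], [4,6], [5,6], [6,7], [6,8], [7,8]

so the chain groups are C_0 ≅ Z^9, C_1 ≅ Z^12.

Boundary ∂_1: C_1 → C_0 sends each edge [p,q] (with p < q) to q − p. For instance
  ∂[6,7] = [7] − [6].
The resulting 9×12 matrix has rank 8, and its Smith normal form has invariant factors (1,1,1,1,1,1,1,1).

Reading off H_k = ker ∂_k / im ∂_{k+1}:

  H_0: rank C_0 − rank ∂_1 = 9 − 8 = 1, and the invariant factors of ∂_1 are all 1, so H_0 ≅ Z.
  H_1: rank ker ∂_1 − rank ∂_2 = (12 − 8) − 0 = 4, and there is no ∂_2, so H_1 ≅ Z^4.

As a check, the Euler characteristic is 9 − 12 = -3, which agrees with 1 − 4 = -3.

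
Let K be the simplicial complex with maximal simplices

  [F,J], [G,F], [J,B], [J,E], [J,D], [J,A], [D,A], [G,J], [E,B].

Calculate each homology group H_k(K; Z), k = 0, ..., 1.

H_0 = Z,  H_1 = Z^3.

Order the vertices as A < B < D < E < F < G < J. Listing each simplex with vertices in this order, K has dimension 1 with simplices:

  0-simplices (7): A, B, D, E, F, G, J
  1-simplices (9): AD, AJ, BE, BJ, DJ, EJ, FG, FJ, GJ

so the chain groups are C_0 ≅ Z^7, C_1 ≅ Z^9.

∂_1: C_1 → C_0 is given by ∂[p,q] = [q] − [p]. For instance
  ∂GJ = J − G.
This gives a 7×9 integer matrix of rank 6; reducing to Smith normal form yields diagonal entries (1,1,1,1,1,1).

Reading off H_k = ker ∂_k / im ∂_{k+1}:

  H_0: rank C_0 − rank ∂_1 = 7 − 6 = 1, and the invariant factors of ∂_1 are all 1, so H_0 = Z.
  H_1: rank ker ∂_1 − rank ∂_2 = (9 − 6) − 0 = 3, and there is no ∂_2, so H_1 = Z^3.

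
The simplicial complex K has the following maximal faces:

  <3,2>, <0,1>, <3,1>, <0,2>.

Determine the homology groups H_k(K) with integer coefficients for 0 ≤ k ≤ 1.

H_0 ≅ Z,  H_1 ≅ Z.

Order the vertices as 0 < 1 < 2 < 3. Listing each simplex with vertices in this order, K has dimension 1 with simplices:

  0-simplices (4): [0], [1], [2], [3]
  1-simplices (4): [0,1], [0,2], [1,3], [2,3]

so the chain groups are C_0 ≅ Z^4, C_1 ≅ Z^4.

The boundary map ∂_1: C_1 → C_0 sends each edge [p,q] (with p < q) to q − p. For instance
  ∂[0,2] = [2] − [0].
This gives a 4×4 integer matrix of rank 3; reducing to Smith normal form yields diagonal entries (1,1,1).

Computing H_k = (kernel of ∂_k) / (image of ∂_{k+1}):

  H_0: rank C_0 − rank ∂_1 = 4 − 3 = 1, and the invariant factors of ∂_1 are all 1, so H_0 ≅ Z.
  H_1: rank ker ∂_1 − rank ∂_2 = (4 − 3) − 0 = 1, and there is no ∂_2, so H_1 ≅ Z.

(K is a triangulation of the circle S^1.)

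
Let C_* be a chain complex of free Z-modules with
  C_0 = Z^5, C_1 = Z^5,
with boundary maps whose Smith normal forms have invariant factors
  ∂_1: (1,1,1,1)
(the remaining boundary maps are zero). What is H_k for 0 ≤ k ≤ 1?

H_0: b_0 = 5 − 0 − 4 = 1; torsion from ∂_1 factors > 1: none. So H_0 = Z.
H_1: b_1 = 5 − 4 − 0 = 1; torsion from ∂_2 factors > 1: none. So H_1 = Z.

H_0 = Z,  H_1 = Z.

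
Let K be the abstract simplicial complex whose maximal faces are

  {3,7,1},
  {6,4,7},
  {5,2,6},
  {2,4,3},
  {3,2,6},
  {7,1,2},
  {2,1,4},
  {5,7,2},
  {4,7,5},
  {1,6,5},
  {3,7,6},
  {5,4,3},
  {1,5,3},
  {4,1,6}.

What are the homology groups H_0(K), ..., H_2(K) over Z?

H_0 = Z,  H_1 = Z^2,  H_2 = Z.

K has 7 vertices, 21 edges, 14 triangles.
rank ∂_0 = 0, rank ∂_1 = 6 ⇒ b_0 = 7 − 0 − 6 = 1; all invariant factors of ∂_1 are 1 so no torsion. So H_0 ≅ Z.
rank ∂_1 = 6, rank ∂_2 = 13 ⇒ b_1 = 21 − 6 − 13 = 2; all invariant factors of ∂_2 are 1 so no torsion. So H_1 ≅ Z^2.
rank ∂_2 = 13, rank ∂_3 = 0 ⇒ b_2 = 14 − 13 − 0 = 1. So H_2 ≅ Z.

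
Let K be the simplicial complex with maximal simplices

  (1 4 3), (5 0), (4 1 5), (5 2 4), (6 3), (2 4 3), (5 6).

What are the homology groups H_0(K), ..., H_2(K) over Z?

Fix the vertex order 0 < 1 < 2 < 3 < 4 < 5 < 6 and write every simplex with vertices in increasing order. Then dim K = 2 and the simplices of K are:

  0-simplices (7): [0], [1], [2], [3], [4], [5], [6]
  1-simplices (11): [0,5], [1,3], [1,4], [1,5], [2,3], [2,4], [2,5], [3,4], [3,6], [4,5], [5,6]
  2-simplices (4): [1,3,4], [1,4,5], [2,3,4], [2,4,5]

so the chain groups are C_0 ≅ Z^7, C_1 ≅ Z^11, C_2 ≅ Z^4.

Boundary ∂_1: C_1 → C_0 maps an edge to its endpoints' difference, ∂[p,q] = q − p.
The 7×11 boundary matrix has rank 6 and Smith normal form diag(1,1,1,1,1,1).

Boundary ∂_2: C_2 → C_1 maps a triangle to the signed sum of its edges. For instance
  ∂[1,4,5] = [4,5] − [1,5] + [1,4],
  ∂[2,3,4] = [3,4] − [2,4] + [2,3].
The resulting 11×4 matrix has rank 4, and its Smith normal form has invariant factors (1,1,1,1).

Computing H_k = (kernel of ∂_k) / (image of ∂_{k+1}):

  H_0: rank C_0 − rank ∂_1 = 7 − 6 = 1, and the invariant factors of ∂_1 are all 1, so H_0 ≅ Z.
  H_1: rank ker ∂_1 − rank ∂_2 = (11 − 6) − 4 = 1, and the invariant factors of ∂_2 are all 1, so H_1 ≅ Z.
  H_2: rank ker ∂_2 − rank ∂_3 = (4 − 4) − 0 = 0, and there is no ∂_3, so H_2 ≅ 0.

As a check, the Euler characteristic is 7 − 11 + 4 = 0, which agrees with 1 − 1 + 0 = 0.

H_0 ≅ Z,  H_1 ≅ Z,  H_2 = 0.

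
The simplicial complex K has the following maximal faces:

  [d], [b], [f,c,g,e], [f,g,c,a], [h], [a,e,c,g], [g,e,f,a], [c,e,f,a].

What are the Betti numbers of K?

We work with the vertex ordering a < b < c < d < e < f < g < h. The simplices of K, each written with vertices in increasing order, are:

  0-simplices (8): a, b, c, d, e, f, g, h
  1-simplices (10): ac, ae, af, ag, ce, cf, cg, ef, eg, fg
  2-simplices (10): ace, acf, acg, aef, aeg, afg, cef, ceg, cfg, efg
  3-simplices (5): acef, aceg, acfg, aefg, cefg

giving chain groups C_0 ≅ Z^8, C_1 ≅ Z^10, C_2 ≅ Z^10, C_3 ≅ Z^5.

The boundary map ∂_1: C_1 → C_0 sends each edge [p,q] (with p < q) to q − p. For instance
  ∂cg = g − c.
The resulting 8×10 matrix has rank 4, and its Smith normal form has invariant factors (1,1,1,1).

The boundary map ∂_2: C_2 → C_1 sends each 2-simplex [p,q,r] to [q,r] − [p,r] + [p,q]. For instance
  ∂efg = fg − eg + ef,
  ∂acf = cf − af + ac.
As a 10×10 matrix over Z this has rank 6, with invariant factors (1,1,1,1,1,1).

The boundary map ∂_3: C_3 → C_2 sends each 3-simplex σ to the alternating sum Σ_i (−1)^i (σ with its i-th vertex removed). For instance
  ∂acfg = cfg − afg + acg − acf,
  ∂aefg = efg − afg + aeg − aef.
As a 10×5 matrix over Z this has rank 4, with invariant factors (1,1,1,1).

Computing H_k = (kernel of ∂_k) / (image of ∂_{k+1}):

  H_0: rank C_0 − rank ∂_1 = 8 − 4 = 4, and the invariant factors of ∂_1 are all 1, so H_0 = Z^4.
  H_1: rank ker ∂_1 − rank ∂_2 = (10 − 4) − 6 = 0, and the invariant factors of ∂_2 are all 1, so H_1 = 0.
  H_2: rank ker ∂_2 − rank ∂_3 = (10 − 6) − 4 = 0, and the invariant factors of ∂_3 are all 1, so H_2 = 0.
  H_3: rank ker ∂_3 − rank ∂_4 = (5 − 4) − 0 = 1, and there is no ∂_4, so H_3 = Z.

As a check, the Euler characteristic is 8 − 10 + 10 − 5 = 3, which agrees with 4 − 0 + 0 − 1 = 3.

Hence the Betti numbers are b_0 = 4, b_1 = 0, b_2 = 0, b_3 = 1.

b_0 = 4, b_1 = 0, b_2 = 0, b_3 = 1.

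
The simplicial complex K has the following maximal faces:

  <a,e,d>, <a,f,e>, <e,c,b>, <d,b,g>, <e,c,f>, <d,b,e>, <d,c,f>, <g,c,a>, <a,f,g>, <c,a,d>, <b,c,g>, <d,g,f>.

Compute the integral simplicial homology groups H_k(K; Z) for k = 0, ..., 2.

K has 7 vertices, 18 edges, 12 triangles.
rank ∂_0 = 0, rank ∂_1 = 6 ⇒ b_0 = 7 − 0 − 6 = 1; all invariant factors of ∂_1 are 1 so no torsion. So H_0 = Z.
rank ∂_1 = 6, rank ∂_2 = 12 ⇒ b_1 = 18 − 6 − 12 = 0; ∂_2 has invariant factor(s) [2] giving torsion. So H_1 = Z_2.
rank ∂_2 = 12, rank ∂_3 = 0 ⇒ b_2 = 12 − 12 − 0 = 0. So H_2 = 0.

H_0 = Z,  H_1 = Z_2,  H_2 = 0.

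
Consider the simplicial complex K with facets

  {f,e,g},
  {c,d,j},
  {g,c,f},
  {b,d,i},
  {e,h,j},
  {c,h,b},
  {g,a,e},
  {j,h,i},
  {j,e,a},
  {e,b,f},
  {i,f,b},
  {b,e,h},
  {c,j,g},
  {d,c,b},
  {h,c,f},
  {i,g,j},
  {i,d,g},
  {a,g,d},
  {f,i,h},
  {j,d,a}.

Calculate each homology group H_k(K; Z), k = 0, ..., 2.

H_0 = Z,  H_1 = Z ⊕ Z_2,  H_2 = 0.

K has 10 vertices, 30 edges, 20 triangles.
rank ∂_0 = 0, rank ∂_1 = 9 ⇒ b_0 = 10 − 0 − 9 = 1; all invariant factors of ∂_1 are 1 so no torsion. So H_0 = Z.
rank ∂_1 = 9, rank ∂_2 = 20 ⇒ b_1 = 30 − 9 − 20 = 1; ∂_2 has invariant factor(s) [2] giving torsion. So H_1 = Z ⊕ Z_2.
rank ∂_2 = 20, rank ∂_3 = 0 ⇒ b_2 = 20 − 20 − 0 = 0. So H_2 = 0.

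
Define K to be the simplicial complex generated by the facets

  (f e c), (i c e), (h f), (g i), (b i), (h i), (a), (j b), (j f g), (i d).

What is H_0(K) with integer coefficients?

H_0 ≅ Z^2.

We work with the vertex ordering a < b < c < d < e < f < g < h < i < j. The simplices of K, each written with vertices in increasing order, are:

  0-simplices (10): a, b, c, d, e, f, g, h, i, j
  1-simplices (14): bi, bj, ce, cf, ci, di, ef, ei, fg, fh, fj, gi, gj, hi
  2-simplices (3): cef, cei, fgj

giving chain groups C_0 ≅ Z^10, C_1 ≅ Z^14, C_2 ≅ Z^3.

The boundary map ∂_1: C_1 → C_0 sends each edge [p,q] (with p < q) to q − p. For instance
  ∂gi = i − g.
The resulting 10×14 matrix has rank 8, and its Smith normal form has invariant factors (1,1,1,1,1,1,1,1).

∂_2: C_2 → C_1 sends each 2-simplex [p,q,r] to [q,r] − [p,r] + [p,q]. For instance
  ∂cef = ef − cf + ce,
  ∂fgj = gj − fj + fg.
This gives a 14×3 integer matrix of rank 3; reducing to Smith normal form yields diagonal entries (1,1,1).

Reading off H_k = ker ∂_k / im ∂_{k+1}:

  H_0: rank C_0 − rank ∂_1 = 10 − 8 = 2, and the invariant factors of ∂_1 are all 1, so H_0 = Z^2.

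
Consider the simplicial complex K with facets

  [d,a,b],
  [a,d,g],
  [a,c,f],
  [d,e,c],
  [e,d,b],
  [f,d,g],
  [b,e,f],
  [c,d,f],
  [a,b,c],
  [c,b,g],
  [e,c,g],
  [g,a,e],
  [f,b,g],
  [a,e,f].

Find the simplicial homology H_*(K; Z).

Fix the vertex order a < b < c < d < e < f < g and write every simplex with vertices in increasing order. Then dim K = 2 and the simplices of K are:

  0-simplices (7): a, b, c, d, e, f, g
  1-simplices (21): ab, ac, ad, ae, af, ag, bc, bd, be, bf, bg, cd, ce, cf, cg, de, df, dg, ef, eg, fg
  2-simplices (14): abc, abd, acf, adg, aef, aeg, bcg, bde, bef, bfg, cde, cdf, ceg, dfg

so the chain groups are C_0 ≅ Z^7, C_1 ≅ Z^21, C_2 ≅ Z^14.

∂_1: C_1 → C_0 sends each edge [p,q] (with p < q) to q − p. For instance
  ∂ab = b − a.
As a 7×21 matrix over Z this has rank 6, with invariant factors (1,1,1,1,1,1).

∂_2: C_2 → C_1 maps a triangle to the signed sum of its edges. For instance
  ∂abd = bd − ad + ab,
  ∂aeg = eg − ag + ae.
This gives a 21×14 integer matrix of rank 13; reducing to Smith normal form yields diagonal entries (1,1,1,1,1,1,1,1,1,1,1,1,1).

From H_k ≅ ker(∂_k) / im(∂_{k+1}) we obtain:

  H_0: rank C_0 − rank ∂_1 = 7 − 6 = 1, and the invariant factors of ∂_1 are all 1, so H_0 ≅ Z.
  H_1: rank ker ∂_1 − rank ∂_2 = (21 − 6) − 13 = 2, and the invariant factors of ∂_2 are all 1, so H_1 ≅ Z^2.
  H_2: rank ker ∂_2 − rank ∂_3 = (14 − 13) − 0 = 1, and there is no ∂_3, so H_2 ≅ Z.

(K is a triangulation of the torus T^2.)

H_0 = Z,  H_1 = Z^2,  H_2 = Z.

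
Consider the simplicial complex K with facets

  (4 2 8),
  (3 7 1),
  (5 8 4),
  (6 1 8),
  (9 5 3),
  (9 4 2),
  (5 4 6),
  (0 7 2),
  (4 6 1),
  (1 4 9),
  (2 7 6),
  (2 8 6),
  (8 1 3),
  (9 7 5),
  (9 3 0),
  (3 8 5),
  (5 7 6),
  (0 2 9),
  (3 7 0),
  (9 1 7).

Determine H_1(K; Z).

Take the total order 0 < 1 < 2 < 3 < 4 < 5 < 6 < 7 < 8 < 9 on the vertex set. Then K (dimension 2) consists of the simplices:

  0-simplices (10): [0], [1], [2], [3], [4], [5], [6], [7], [8], [9]
  1-simplices (30): (30 of them)
  2-simplices (20): (20 of them)

Hence C_0 ≅ Z^10, C_1 ≅ Z^30, C_2 ≅ Z^20.

∂_1: C_1 → C_0 maps an edge to its endpoints' difference, ∂[p,q] = q − p.
This gives a 10×30 integer matrix of rank 9; reducing to Smith normal form yields diagonal entries (1,1,1,1,1,1,1,1,1).

The boundary map ∂_2: C_2 → C_1 sends each 2-simplex [p,q,r] to [q,r] − [p,r] + [p,q]. For instance
  ∂[4,5,6] = [5,6] − [4,6] + [4,5],
  ∂[0,3,7] = [3,7] − [0,7] + [0,3].
The 30×20 boundary matrix has rank 20 and Smith normal form diag(1,1,1,1,1,1,1,1,1,1,1,1,1,1,1,1,1,1,1,2).

Reading off H_k = ker ∂_k / im ∂_{k+1}:

  H_1: rank ker ∂_1 − rank ∂_2 = (30 − 9) − 20 = 1, and ∂_2 has invariant factor 2 > 1, so H_1 = Z ⊕ Z/2.

H_1 ≅ Z ⊕ Z/2.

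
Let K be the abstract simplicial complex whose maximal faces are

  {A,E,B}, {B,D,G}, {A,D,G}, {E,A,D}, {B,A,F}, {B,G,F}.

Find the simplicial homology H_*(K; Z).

H_0 = Z,  H_1 = Z,  H_2 = 0.

K has 6 vertices, 12 edges, 6 triangles.
rank ∂_0 = 0, rank ∂_1 = 5 ⇒ b_0 = 6 − 0 − 5 = 1; all invariant factors of ∂_1 are 1 so no torsion. So H_0 ≅ Z.
rank ∂_1 = 5, rank ∂_2 = 6 ⇒ b_1 = 12 − 5 − 6 = 1; all invariant factors of ∂_2 are 1 so no torsion. So H_1 ≅ Z.
rank ∂_2 = 6, rank ∂_3 = 0 ⇒ b_2 = 6 − 6 − 0 = 0. So H_2 ≅ 0.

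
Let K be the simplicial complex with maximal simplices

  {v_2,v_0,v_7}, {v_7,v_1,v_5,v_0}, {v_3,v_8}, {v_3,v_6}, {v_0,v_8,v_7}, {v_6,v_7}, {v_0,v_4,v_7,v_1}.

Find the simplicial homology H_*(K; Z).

H_0 ≅ Z,  H_1 ≅ Z,  H_2 = 0,  H_3 = 0.

Order the vertices as v_0 < v_1 < v_2 < v_3 < v_4 < v_5 < v_6 < v_7 < v_8. Listing each simplex with vertices in this order, K has dimension 3 with simplices:

  0-simplices (9): [v_0], [v_1], [v_2], [v_3], [v_4], [v_5], [v_6], [v_7], [v_8]
  1-simplices (16): (16 of them)
  2-simplices (9): [v_0,v_1,v_4], [v_0,v_1,v_5], [v_0,v_1,v_7], [v_0,v_2,v_7], [v_0,v_4,v_7], [v_0,v_5,v_7], [v_0,v_7,v_8], [v_1,v_4,v_7], [v_1,v_5,v_7]
  3-simplices (2): [v_0,v_1,v_4,v_7], [v_0,v_1,v_5,v_7]

so the chain groups are C_0 ≅ Z^9, C_1 ≅ Z^16, C_2 ≅ Z^9, C_3 ≅ Z^2.

The boundary map ∂_1: C_1 → C_0 is given by ∂[p,q] = [q] − [p]. For instance
  ∂[v_0,v_8] = [v_8] − [v_0].
The resulting 9×16 matrix has rank 8, and its Smith normal form has invariant factors (1,1,1,1,1,1,1,1).

Boundary ∂_2: C_2 → C_1 maps a triangle to the signed sum of its edges. For instance
  ∂[v_0,v_2,v_7] = [v_2,v_7] − [v_0,v_7] + [v_0,v_2],
  ∂[v_1,v_5,v_7] = [v_5,v_7] − [v_1,v_7] + [v_1,v_5].
The resulting 16×9 matrix has rank 7, and its Smith normal form has invariant factors (1,1,1,1,1,1,1).

The boundary map ∂_3: C_3 → C_2 sends each 3-simplex σ to the alternating sum Σ_i (−1)^i (σ with its i-th vertex removed). For instance
  ∂[v_0,v_1,v_5,v_7] = [v_1,v_5,v_7] − [v_0,v_5,v_7] + [v_0,v_1,v_7] − [v_0,v_1,v_5],
  ∂[v_0,v_1,v_4,v_7] = [v_1,v_4,v_7] − [v_0,v_4,v_7] + [v_0,v_1,v_7] − [v_0,v_1,v_4].
This gives a 9×2 integer matrix of rank 2; reducing to Smith normal form yields diagonal entries (1,1).

Now H_k = ker ∂_k / im ∂_{k+1}, so:

  H_0: rank C_0 − rank ∂_1 = 9 − 8 = 1, and the invariant factors of ∂_1 are all 1, so H_0 = Z.
  H_1: rank ker ∂_1 − rank ∂_2 = (16 − 8) − 7 = 1, and the invariant factors of ∂_2 are all 1, so H_1 = Z.
  H_2: rank ker ∂_2 − rank ∂_3 = (9 − 7) − 2 = 0, and the invariant factors of ∂_3 are all 1, so H_2 = 0.
  H_3: rank ker ∂_3 − rank ∂_4 = (2 − 2) − 0 = 0, and there is no ∂_4, so H_3 = 0.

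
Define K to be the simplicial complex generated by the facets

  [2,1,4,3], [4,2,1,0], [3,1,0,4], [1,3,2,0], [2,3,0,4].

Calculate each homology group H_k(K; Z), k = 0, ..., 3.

H_0 ≅ Z,  H_1 = 0,  H_2 = 0,  H_3 ≅ Z.

Take the total order 0 < 1 < 2 < 3 < 4 on the vertex set. Then K (dimension 3) consists of the simplices:

  0-simplices (5): [0], [1], [2], [3], [4]
  1-simplices (10): [0,1], [0,2], [0,3], [0,4], [1,2], [1,3], [1,4], [2,3], [2,4], [3,4]
  2-simplices (10): [0,1,2], [0,1,3], [0,1,4], [0,2,3], [0,2,4], [0,3,4], [1,2,3], [1,2,4], [1,3,4], [2,3,4]
  3-simplices (5): [0,1,2,3], [0,1,2,4], [0,1,3,4], [0,2,3,4], [1,2,3,4]

giving chain groups C_0 ≅ Z^5, C_1 ≅ Z^10, C_2 ≅ Z^10, C_3 ≅ Z^5.

∂_1: C_1 → C_0 maps an edge to its endpoints' difference, ∂[p,q] = q − p.
The resulting 5×10 matrix has rank 4, and its Smith normal form has invariant factors (1,1,1,1).

∂_2: C_2 → C_1 sends each 2-simplex [p,q,r] to [q,r] − [p,r] + [p,q]. For instance
  ∂[2,3,4] = [3,4] − [2,4] + [2,3],
  ∂[0,1,4] = [1,4] − [0,4] + [0,1].
This gives a 10×10 integer matrix of rank 6; reducing to Smith normal form yields diagonal entries (1,1,1,1,1,1).

Boundary ∂_3: C_3 → C_2 sends each 3-simplex σ to the alternating sum Σ_i (−1)^i (σ with its i-th vertex removed). For instance
  ∂[1,2,3,4] = [2,3,4] − [1,3,4] + [1,2,4] − [1,2,3],
  ∂[0,1,2,4] = [1,2,4] − [0,2,4] + [0,1,4] − [0,1,2].
The 10×5 boundary matrix has rank 4 and Smith normal form diag(1,1,1,1).

Now H_k = ker ∂_k / im ∂_{k+1}, so:

  H_0: rank C_0 − rank ∂_1 = 5 − 4 = 1, and the invariant factors of ∂_1 are all 1, so H_0 ≅ Z.
  H_1: rank ker ∂_1 − rank ∂_2 = (10 − 4) − 6 = 0, and the invariant factors of ∂_2 are all 1, so H_1 ≅ 0.
  H_2: rank ker ∂_2 − rank ∂_3 = (10 − 6) − 4 = 0, and the invariant factors of ∂_3 are all 1, so H_2 ≅ 0.
  H_3: rank ker ∂_3 − rank ∂_4 = (5 − 4) − 0 = 1, and there is no ∂_4, so H_3 ≅ Z.

As a check, the Euler characteristic is 5 − 10 + 10 − 5 = 0, which agrees with 1 − 0 + 0 − 1 = 0.
(K is a triangulation of the 3-sphere S^3.)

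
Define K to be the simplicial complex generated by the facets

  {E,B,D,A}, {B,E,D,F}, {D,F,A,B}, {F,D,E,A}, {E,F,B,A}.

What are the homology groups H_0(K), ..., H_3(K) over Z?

H_0 ≅ Z,  H_1 = 0,  H_2 = 0,  H_3 ≅ Z.

Fix the vertex order A < B < D < E < F and write every simplex with vertices in increasing order. Then dim K = 3 and the simplices of K are:

  0-simplices (5): A, B, D, E, F
  1-simplices (10): AB, AD, AE, AF, BD, BE, BF, DE, DF, EF
  2-simplices (10): ABD, ABE, ABF, ADE, ADF, AEF, BDE, BDF, BEF, DEF
  3-simplices (5): ABDE, ABDF, ABEF, ADEF, BDEF

so the chain groups are C_0 ≅ Z^5, C_1 ≅ Z^10, C_2 ≅ Z^10, C_3 ≅ Z^5.

∂_1: C_1 → C_0 sends each edge [p,q] (with p < q) to q − p. For instance
  ∂EF = F − E.
As a 5×10 matrix over Z this has rank 4, with invariant factors (1,1,1,1).

∂_2: C_2 → C_1 acts by ∂[p,q,r] = [q,r] − [p,r] + [p,q]. For instance
  ∂ABD = BD − AD + AB,
  ∂AEF = EF − AF + AE.
This gives a 10×10 integer matrix of rank 6; reducing to Smith normal form yields diagonal entries (1,1,1,1,1,1).

The boundary map ∂_3: C_3 → C_2 sends each 3-simplex σ to the alternating sum Σ_i (−1)^i (σ with its i-th vertex removed). For instance
  ∂ABEF = BEF − AEF + ABF − ABE,
  ∂ABDF = BDF − ADF + ABF − ABD.
This gives a 10×5 integer matrix of rank 4; reducing to Smith normal form yields diagonal entries (1,1,1,1).

Reading off H_k = ker ∂_k / im ∂_{k+1}:

  H_0: rank C_0 − rank ∂_1 = 5 − 4 = 1, and the invariant factors of ∂_1 are all 1, so H_0 = Z.
  H_1: rank ker ∂_1 − rank ∂_2 = (10 − 4) − 6 = 0, and the invariant factors of ∂_2 are all 1, so H_1 = 0.
  H_2: rank ker ∂_2 − rank ∂_3 = (10 − 6) − 4 = 0, and the invariant factors of ∂_3 are all 1, so H_2 = 0.
  H_3: rank ker ∂_3 − rank ∂_4 = (5 − 4) − 0 = 1, and there is no ∂_4, so H_3 = Z.

As a check, the Euler characteristic is 5 − 10 + 10 − 5 = 0, which agrees with 1 − 0 + 0 − 1 = 0.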